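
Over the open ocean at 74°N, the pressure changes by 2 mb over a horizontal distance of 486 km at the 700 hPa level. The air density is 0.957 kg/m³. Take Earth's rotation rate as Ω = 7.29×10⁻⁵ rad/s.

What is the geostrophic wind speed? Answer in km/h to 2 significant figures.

11 km/h

Coriolis parameter at 74°N:
f = 2Ω sin φ = 2 × 7.29×10⁻⁵ × sin 74° = 1.40×10⁻⁴ s⁻¹
Pressure gradient: |∂P/∂n| = 200 Pa / 486000 m = 4.12×10⁻⁴ Pa/m
Geostrophic balance (pressure-gradient force = Coriolis force):
V_g = (1/(fρ)) |∂P/∂n| = 4.12×10⁻⁴ / (1.40×10⁻⁴ × 0.957) = 3.07 m/s
Converting: 3.07 m/s × 3.6 = 11 km/h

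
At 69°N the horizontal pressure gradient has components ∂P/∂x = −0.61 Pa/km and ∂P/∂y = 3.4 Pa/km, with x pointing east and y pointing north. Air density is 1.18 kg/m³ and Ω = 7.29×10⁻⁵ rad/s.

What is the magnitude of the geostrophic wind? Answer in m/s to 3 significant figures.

Coriolis parameter at 69°N:
f = 2Ω sin φ = 2 × 7.29×10⁻⁵ × sin 69° = 1.36×10⁻⁴ s⁻¹
Component geostrophic relations (x east, y north):
u_g = −(1/(fρ)) ∂P/∂y,  v_g = (1/(fρ)) ∂P/∂x
u_g = −(3.4×10⁻³)/(1.36×10⁻⁴ × 1.18) = −21.2 m/s;  v_g = (−0.61×10⁻³)/(1.36×10⁻⁴ × 1.18) = −3.80 m/s
|V_g| = √(u_g² + v_g²) = 21.5 m/s

21.5 m/s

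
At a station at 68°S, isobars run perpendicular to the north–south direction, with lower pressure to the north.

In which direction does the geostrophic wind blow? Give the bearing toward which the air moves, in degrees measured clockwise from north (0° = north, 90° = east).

The pressure-gradient force points toward the north (bearing 000°).
Geostrophic balance: in the Southern Hemisphere the Coriolis force deflects motion to the left, so the geostrophic wind blows 90° to the left of the pressure-gradient force (low pressure on the right).
Rotating 000° by 90° counterclockwise gives 270° — the wind blows toward the west.

270°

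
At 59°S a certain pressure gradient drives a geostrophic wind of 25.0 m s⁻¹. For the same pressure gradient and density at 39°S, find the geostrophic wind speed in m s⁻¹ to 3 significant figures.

With the same pressure gradient and density, V_g ∝ 1/f ∝ 1/sin φ.
V₂ = V₁ · sin φ₁ / sin φ₂ = 25.0 × sin 59° / sin 39°
V₂ = 25.0 × 0.8572/0.6293 = 34.1 m s⁻¹

34.1 m s⁻¹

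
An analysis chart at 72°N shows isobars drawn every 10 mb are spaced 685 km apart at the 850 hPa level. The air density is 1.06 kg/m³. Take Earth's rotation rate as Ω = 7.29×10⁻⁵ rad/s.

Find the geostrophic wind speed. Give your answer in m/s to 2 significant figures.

Coriolis parameter at 72°N:
f = 2Ω sin φ = 2 × 7.29×10⁻⁵ × sin 72° = 1.39×10⁻⁴ s⁻¹
Pressure gradient: |∂P/∂n| = 1000 Pa / 685000 m = 1.46×10⁻³ Pa/m
Geostrophic balance (pressure-gradient force = Coriolis force):
V_g = (1/(fρ)) |∂P/∂n| = 1.46×10⁻³ / (1.39×10⁻⁴ × 1.06) = 9.93 m/s

9.9 m/s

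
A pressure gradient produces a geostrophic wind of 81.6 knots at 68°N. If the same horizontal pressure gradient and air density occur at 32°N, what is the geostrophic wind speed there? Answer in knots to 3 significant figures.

With the same pressure gradient and density, V_g ∝ 1/f ∝ 1/sin φ.
V₂ = V₁ · sin φ₁ / sin φ₂ = 81.6 × sin 68° / sin 32°
V₂ = 81.6 × 0.9272/0.5299 = 143 knots

143 knots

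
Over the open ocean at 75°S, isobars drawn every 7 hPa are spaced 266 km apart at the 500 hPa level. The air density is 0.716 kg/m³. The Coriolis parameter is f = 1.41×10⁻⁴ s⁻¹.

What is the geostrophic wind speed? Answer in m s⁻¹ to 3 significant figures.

26.1 m s⁻¹

Pressure gradient: |∂P/∂n| = 700 Pa / 266000 m = 2.63×10⁻³ Pa/m
Geostrophic balance (pressure-gradient force = Coriolis force):
V_g = (1/(fρ)) |∂P/∂n| = 2.63×10⁻³ / (1.41×10⁻⁴ × 0.716) = 26.1 m/s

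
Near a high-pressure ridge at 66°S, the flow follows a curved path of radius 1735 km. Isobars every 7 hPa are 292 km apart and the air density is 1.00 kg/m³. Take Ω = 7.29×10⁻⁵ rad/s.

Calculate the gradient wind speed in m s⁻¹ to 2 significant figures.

Coriolis parameter at 66°S:
f = 2Ω sin φ = 2 × 7.29×10⁻⁵ × sin 66° = 1.33×10⁻⁴ s⁻¹
Pressure gradient: |∂P/∂n| = 700 Pa / 292000 m = 2.40×10⁻³ Pa/m
Geostrophic speed: V_g = |∂P/∂n|/(fρ) = 2.40×10⁻³/(1.33×10⁻⁴ × 1.00) = 18.0 m/s
Around a high, pressure-gradient force acts outward with centrifugal, so Coriolis balances both:
fV = (1/ρ)|∂P/∂n| + V²/R  →  V² − fR·V + fR·V_g = 0
With fR = 1.33×10⁻⁴ × 1735×10³ m = 231 m/s:
V = [fR − √((fR)² − 4 fR V_g)]/2 = [231 − √(231² − 4×231×18)]/2 = 19.7 m/s
Supergeostrophic (V > V_g = 18 m/s), as expected around a high.

20 m s⁻¹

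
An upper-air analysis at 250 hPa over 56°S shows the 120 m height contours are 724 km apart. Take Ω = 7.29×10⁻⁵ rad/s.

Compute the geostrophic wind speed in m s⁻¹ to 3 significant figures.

13.5 m s⁻¹

Coriolis parameter at 56°S:
f = 2Ω sin φ = 2 × 7.29×10⁻⁵ × sin 56° = 1.21×10⁻⁴ s⁻¹
Height gradient: |∂Z/∂n| = 120 m / 724000 m = 1.66×10⁻⁴
On a pressure surface, geostrophic balance gives V_g = (g/f)|∂Z/∂n|:
V_g = 9.81 × 1.66×10⁻⁴ / 1.21×10⁻⁴ = 13.5 m/s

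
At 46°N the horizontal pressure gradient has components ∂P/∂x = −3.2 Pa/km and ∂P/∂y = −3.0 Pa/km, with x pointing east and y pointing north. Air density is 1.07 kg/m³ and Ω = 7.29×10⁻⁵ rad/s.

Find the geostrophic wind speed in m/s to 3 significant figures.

39.1 m/s

Coriolis parameter at 46°N:
f = 2Ω sin φ = 2 × 7.29×10⁻⁵ × sin 46° = 1.05×10⁻⁴ s⁻¹
Component geostrophic relations (x east, y north):
u_g = −(1/(fρ)) ∂P/∂y,  v_g = (1/(fρ)) ∂P/∂x
u_g = −(−3.0×10⁻³)/(1.05×10⁻⁴ × 1.07) = 26.7 m/s;  v_g = (−3.2×10⁻³)/(1.05×10⁻⁴ × 1.07) = −28.5 m/s
|V_g| = √(u_g² + v_g²) = 39.1 m/s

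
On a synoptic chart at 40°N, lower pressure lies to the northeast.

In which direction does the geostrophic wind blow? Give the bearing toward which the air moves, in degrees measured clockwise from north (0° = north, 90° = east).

135°

The pressure-gradient force points toward the northeast (bearing 045°).
Geostrophic balance: in the Northern Hemisphere the Coriolis force deflects motion to the right, so the geostrophic wind blows 90° to the right of the pressure-gradient force (low pressure on the left).
Rotating 045° by 90° clockwise gives 135° — the wind blows toward the southeast.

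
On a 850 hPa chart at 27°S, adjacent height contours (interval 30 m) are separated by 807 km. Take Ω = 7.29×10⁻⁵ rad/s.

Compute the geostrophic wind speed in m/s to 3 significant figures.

5.51 m/s

Coriolis parameter at 27°S:
f = 2Ω sin φ = 2 × 7.29×10⁻⁵ × sin 27° = 6.62×10⁻⁵ s⁻¹
Height gradient: |∂Z/∂n| = 30 m / 807000 m = 3.72×10⁻⁵
On a pressure surface, geostrophic balance gives V_g = (g/f)|∂Z/∂n|:
V_g = 9.81 × 3.72×10⁻⁵ / 6.62×10⁻⁵ = 5.51 m/s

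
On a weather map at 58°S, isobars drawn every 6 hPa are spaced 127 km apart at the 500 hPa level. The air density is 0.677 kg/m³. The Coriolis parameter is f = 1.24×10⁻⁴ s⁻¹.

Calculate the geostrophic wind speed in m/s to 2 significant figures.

56 m/s

Pressure gradient: |∂P/∂n| = 600 Pa / 127000 m = 4.72×10⁻³ Pa/m
Geostrophic balance (pressure-gradient force = Coriolis force):
V_g = (1/(fρ)) |∂P/∂n| = 4.72×10⁻³ / (1.24×10⁻⁴ × 0.677) = 56.3 m/s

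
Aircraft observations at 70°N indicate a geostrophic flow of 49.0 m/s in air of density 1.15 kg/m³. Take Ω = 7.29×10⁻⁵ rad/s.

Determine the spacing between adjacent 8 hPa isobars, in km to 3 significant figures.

104 km

Coriolis parameter at 70°N:
f = 2Ω sin φ = 2 × 7.29×10⁻⁵ × sin 70° = 1.37×10⁻⁴ s⁻¹
Geostrophic balance rearranged: |∂P/∂n| = f ρ V_g
|∂P/∂n| = 1.37×10⁻⁴ × 1.15 × 49.0 = 7.72×10⁻³ Pa/m
Isobar spacing: Δn = ΔP/|∂P/∂n| = 800 Pa / 7.72×10⁻³ Pa/m = 103622 m ≈ 104 km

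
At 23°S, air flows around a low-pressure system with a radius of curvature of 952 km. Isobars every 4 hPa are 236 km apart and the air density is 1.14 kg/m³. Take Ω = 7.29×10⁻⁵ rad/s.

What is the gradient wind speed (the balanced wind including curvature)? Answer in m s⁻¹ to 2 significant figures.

Coriolis parameter at 23°S:
f = 2Ω sin φ = 2 × 7.29×10⁻⁵ × sin 23° = 5.70×10⁻⁵ s⁻¹
Pressure gradient: |∂P/∂n| = 400 Pa / 236000 m = 1.69×10⁻³ Pa/m
Geostrophic speed: V_g = |∂P/∂n|/(fρ) = 1.69×10⁻³/(5.70×10⁻⁵ × 1.14) = 26.1 m/s
Around a low, centrifugal force acts outward with Coriolis, so pressure-gradient force balances both:
(1/ρ)|∂P/∂n| = fV + V²/R  →  V² + fR·V − fR·V_g = 0
With fR = 5.70×10⁻⁵ × 952×10³ m = 54.2 m/s:
V = [−fR + √((fR)² + 4 fR V_g)]/2 = [−54.2 + √(54.2² + 4×54.2×26.1)]/2 = 19.3 m/s
Subgeostrophic (V < V_g = 26.1 m/s), as expected around a low.

19 m s⁻¹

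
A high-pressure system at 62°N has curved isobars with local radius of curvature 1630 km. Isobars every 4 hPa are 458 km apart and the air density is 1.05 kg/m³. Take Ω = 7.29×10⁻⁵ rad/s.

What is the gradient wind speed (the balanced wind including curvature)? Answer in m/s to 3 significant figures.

Coriolis parameter at 62°N:
f = 2Ω sin φ = 2 × 7.29×10⁻⁵ × sin 62° = 1.29×10⁻⁴ s⁻¹
Pressure gradient: |∂P/∂n| = 400 Pa / 458000 m = 8.73×10⁻⁴ Pa/m
Geostrophic speed: V_g = |∂P/∂n|/(fρ) = 8.73×10⁻⁴/(1.29×10⁻⁴ × 1.05) = 6.46 m/s
Around a high, pressure-gradient force acts outward with centrifugal, so Coriolis balances both:
fV = (1/ρ)|∂P/∂n| + V²/R  →  V² − fR·V + fR·V_g = 0
With fR = 1.29×10⁻⁴ × 1630×10³ m = 210 m/s:
V = [fR − √((fR)² − 4 fR V_g)]/2 = [210 − √(210² − 4×210×6.46)]/2 = 6.67 m/s
Supergeostrophic (V > V_g = 6.46 m/s), as expected around a high.

6.67 m/s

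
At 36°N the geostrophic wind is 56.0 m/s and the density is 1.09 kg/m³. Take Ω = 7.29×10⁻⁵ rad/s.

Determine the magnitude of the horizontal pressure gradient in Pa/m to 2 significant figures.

Coriolis parameter at 36°N:
f = 2Ω sin φ = 2 × 7.29×10⁻⁵ × sin 36° = 8.57×10⁻⁵ s⁻¹
Geostrophic balance rearranged: |∂P/∂n| = f ρ V_g
|∂P/∂n| = 8.57×10⁻⁵ × 1.09 × 56.0 = 5.23×10⁻³ Pa/m

5.2×10⁻³ Pa/m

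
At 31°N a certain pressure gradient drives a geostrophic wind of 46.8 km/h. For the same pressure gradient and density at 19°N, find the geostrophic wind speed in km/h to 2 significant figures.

74 km/h

With the same pressure gradient and density, V_g ∝ 1/f ∝ 1/sin φ.
V₂ = V₁ · sin φ₁ / sin φ₂ = 46.8 × sin 31° / sin 19°
V₂ = 46.8 × 0.5150/0.3256 = 74 km/h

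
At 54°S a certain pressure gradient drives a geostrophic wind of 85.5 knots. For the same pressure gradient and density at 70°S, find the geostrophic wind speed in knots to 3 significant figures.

With the same pressure gradient and density, V_g ∝ 1/f ∝ 1/sin φ.
V₂ = V₁ · sin φ₁ / sin φ₂ = 85.5 × sin 54° / sin 70°
V₂ = 85.5 × 0.8090/0.9397 = 73.6 knots

73.6 knots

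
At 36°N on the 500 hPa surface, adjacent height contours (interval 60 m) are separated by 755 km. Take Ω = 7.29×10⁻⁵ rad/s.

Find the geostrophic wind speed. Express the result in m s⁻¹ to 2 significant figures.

9.1 m s⁻¹

Coriolis parameter at 36°N:
f = 2Ω sin φ = 2 × 7.29×10⁻⁵ × sin 36° = 8.57×10⁻⁵ s⁻¹
Height gradient: |∂Z/∂n| = 60 m / 755000 m = 7.95×10⁻⁵
On a pressure surface, geostrophic balance gives V_g = (g/f)|∂Z/∂n|:
V_g = 9.81 × 7.95×10⁻⁵ / 8.57×10⁻⁵ = 9.10 m/s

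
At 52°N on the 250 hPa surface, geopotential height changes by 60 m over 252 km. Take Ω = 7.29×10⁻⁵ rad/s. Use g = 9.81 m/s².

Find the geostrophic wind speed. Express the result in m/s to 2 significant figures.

Coriolis parameter at 52°N:
f = 2Ω sin φ = 2 × 7.29×10⁻⁵ × sin 52° = 1.15×10⁻⁴ s⁻¹
Height gradient: |∂Z/∂n| = 60 m / 252000 m = 2.38×10⁻⁴
On a pressure surface, geostrophic balance gives V_g = (g/f)|∂Z/∂n|:
V_g = 9.81 × 2.38×10⁻⁴ / 1.15×10⁻⁴ = 20.3 m/s

20 m/s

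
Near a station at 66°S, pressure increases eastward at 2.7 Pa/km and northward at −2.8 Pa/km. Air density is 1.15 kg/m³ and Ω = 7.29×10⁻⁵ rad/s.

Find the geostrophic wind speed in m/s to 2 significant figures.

25 m/s

Coriolis parameter at 66°S:
f = 2Ω sin φ = 2 × 7.29×10⁻⁵ × sin 66° = 1.33×10⁻⁴ s⁻¹
In the Southern Hemisphere f is negative: f = −1.33×10⁻⁴ s⁻¹.
Component geostrophic relations (x east, y north):
u_g = −(1/(fρ)) ∂P/∂y,  v_g = (1/(fρ)) ∂P/∂x
u_g = −(−2.8×10⁻³)/(−1.33×10⁻⁴ × 1.15) = −18.3 m/s;  v_g = (2.7×10⁻³)/(−1.33×10⁻⁴ × 1.15) = −17.6 m/s
|V_g| = √(u_g² + v_g²) = 25.4 m/s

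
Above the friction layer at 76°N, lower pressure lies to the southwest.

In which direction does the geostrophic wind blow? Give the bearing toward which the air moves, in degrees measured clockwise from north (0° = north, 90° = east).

The pressure-gradient force points toward the southwest (bearing 225°).
Geostrophic balance: in the Northern Hemisphere the Coriolis force deflects motion to the right, so the geostrophic wind blows 90° to the right of the pressure-gradient force (low pressure on the left).
Rotating 225° by 90° clockwise gives 315° — the wind blows toward the northwest.

315°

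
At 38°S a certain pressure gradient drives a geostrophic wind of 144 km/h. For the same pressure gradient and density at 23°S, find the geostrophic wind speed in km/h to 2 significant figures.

With the same pressure gradient and density, V_g ∝ 1/f ∝ 1/sin φ.
V₂ = V₁ · sin φ₁ / sin φ₂ = 144 × sin 38° / sin 23°
V₂ = 144 × 0.6157/0.3907 = 230 km/h

230 km/h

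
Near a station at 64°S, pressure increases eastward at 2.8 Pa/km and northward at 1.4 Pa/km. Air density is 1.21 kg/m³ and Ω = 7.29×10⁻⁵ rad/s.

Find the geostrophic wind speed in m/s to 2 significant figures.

Coriolis parameter at 64°S:
f = 2Ω sin φ = 2 × 7.29×10⁻⁵ × sin 64° = 1.31×10⁻⁴ s⁻¹
In the Southern Hemisphere f is negative: f = −1.31×10⁻⁴ s⁻¹.
Component geostrophic relations (x east, y north):
u_g = −(1/(fρ)) ∂P/∂y,  v_g = (1/(fρ)) ∂P/∂x
u_g = −(1.4×10⁻³)/(−1.31×10⁻⁴ × 1.21) = 8.83 m/s;  v_g = (2.8×10⁻³)/(−1.31×10⁻⁴ × 1.21) = −17.7 m/s
|V_g| = √(u_g² + v_g²) = 19.7 m/s

20 m/s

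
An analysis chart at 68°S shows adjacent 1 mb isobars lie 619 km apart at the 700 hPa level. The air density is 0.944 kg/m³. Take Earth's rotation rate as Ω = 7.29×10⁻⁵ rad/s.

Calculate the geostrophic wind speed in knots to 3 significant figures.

2.46 knots

Coriolis parameter at 68°S:
f = 2Ω sin φ = 2 × 7.29×10⁻⁵ × sin 68° = 1.35×10⁻⁴ s⁻¹
Pressure gradient: |∂P/∂n| = 100 Pa / 619000 m = 1.62×10⁻⁴ Pa/m
Geostrophic balance (pressure-gradient force = Coriolis force):
V_g = (1/(fρ)) |∂P/∂n| = 1.62×10⁻⁴ / (1.35×10⁻⁴ × 0.944) = 1.27 m/s
Converting: 1.27 m/s × 1.944 = 2.46 knots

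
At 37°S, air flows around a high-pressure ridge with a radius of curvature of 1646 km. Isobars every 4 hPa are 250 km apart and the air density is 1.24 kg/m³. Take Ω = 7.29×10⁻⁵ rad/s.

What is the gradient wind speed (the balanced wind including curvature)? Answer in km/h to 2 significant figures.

Coriolis parameter at 37°S:
f = 2Ω sin φ = 2 × 7.29×10⁻⁵ × sin 37° = 8.77×10⁻⁵ s⁻¹
Pressure gradient: |∂P/∂n| = 400 Pa / 250000 m = 1.60×10⁻³ Pa/m
Geostrophic speed: V_g = |∂P/∂n|/(fρ) = 1.60×10⁻³/(8.77×10⁻⁵ × 1.24) = 14.7 m/s
Around a high, pressure-gradient force acts outward with centrifugal, so Coriolis balances both:
fV = (1/ρ)|∂P/∂n| + V²/R  →  V² − fR·V + fR·V_g = 0
With fR = 8.77×10⁻⁵ × 1646×10³ m = 144 m/s:
V = [fR − √((fR)² − 4 fR V_g)]/2 = [144 − √(144² − 4×144×14.7)]/2 = 16.6 m/s
Supergeostrophic (V > V_g = 14.7 m/s), as expected around a high.
Converting: 16.6 m/s × 3.6 = 60 km/h

60 km/h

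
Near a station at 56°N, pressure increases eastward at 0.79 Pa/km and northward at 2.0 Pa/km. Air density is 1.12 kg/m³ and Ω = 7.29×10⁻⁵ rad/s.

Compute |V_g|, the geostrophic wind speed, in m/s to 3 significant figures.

15.9 m/s

Coriolis parameter at 56°N:
f = 2Ω sin φ = 2 × 7.29×10⁻⁵ × sin 56° = 1.21×10⁻⁴ s⁻¹
Component geostrophic relations (x east, y north):
u_g = −(1/(fρ)) ∂P/∂y,  v_g = (1/(fρ)) ∂P/∂x
u_g = −(2.0×10⁻³)/(1.21×10⁻⁴ × 1.12) = −14.8 m/s;  v_g = (0.79×10⁻³)/(1.21×10⁻⁴ × 1.12) = 5.84 m/s
|V_g| = √(u_g² + v_g²) = 15.9 m/s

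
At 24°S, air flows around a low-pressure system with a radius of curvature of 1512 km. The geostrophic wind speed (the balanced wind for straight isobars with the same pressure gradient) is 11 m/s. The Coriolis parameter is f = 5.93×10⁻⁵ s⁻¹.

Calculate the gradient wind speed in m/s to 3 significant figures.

9.91 m/s

Around a low, centrifugal force acts outward with Coriolis, so pressure-gradient force balances both:
(1/ρ)|∂P/∂n| = fV + V²/R  →  V² + fR·V − fR·V_g = 0
With fR = 5.93×10⁻⁵ × 1512×10³ m = 89.7 m/s:
V = [−fR + √((fR)² + 4 fR V_g)]/2 = [−89.7 + √(89.7² + 4×89.7×11)]/2 = 9.91 m/s
Subgeostrophic (V < V_g = 11 m/s), as expected around a low.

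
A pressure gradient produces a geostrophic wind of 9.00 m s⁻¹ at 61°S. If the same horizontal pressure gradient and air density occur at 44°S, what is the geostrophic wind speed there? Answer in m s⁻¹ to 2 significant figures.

11 m s⁻¹

With the same pressure gradient and density, V_g ∝ 1/f ∝ 1/sin φ.
V₂ = V₁ · sin φ₁ / sin φ₂ = 9.00 × sin 61° / sin 44°
V₂ = 9.00 × 0.8746/0.6947 = 11 m s⁻¹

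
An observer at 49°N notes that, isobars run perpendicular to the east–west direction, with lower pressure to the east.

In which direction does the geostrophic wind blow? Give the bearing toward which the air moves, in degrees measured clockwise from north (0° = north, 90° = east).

The pressure-gradient force points toward the east (bearing 090°).
Geostrophic balance: in the Northern Hemisphere the Coriolis force deflects motion to the right, so the geostrophic wind blows 90° to the right of the pressure-gradient force (low pressure on the left).
Rotating 090° by 90° clockwise gives 180° — the wind blows toward the south.

180°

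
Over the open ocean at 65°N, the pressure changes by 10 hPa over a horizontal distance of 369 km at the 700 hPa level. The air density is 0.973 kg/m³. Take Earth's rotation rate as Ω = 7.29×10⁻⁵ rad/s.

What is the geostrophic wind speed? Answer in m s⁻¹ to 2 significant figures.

Coriolis parameter at 65°N:
f = 2Ω sin φ = 2 × 7.29×10⁻⁵ × sin 65° = 1.32×10⁻⁴ s⁻¹
Pressure gradient: |∂P/∂n| = 1000 Pa / 369000 m = 2.71×10⁻³ Pa/m
Geostrophic balance (pressure-gradient force = Coriolis force):
V_g = (1/(fρ)) |∂P/∂n| = 2.71×10⁻³ / (1.32×10⁻⁴ × 0.973) = 21.1 m/s

21 m s⁻¹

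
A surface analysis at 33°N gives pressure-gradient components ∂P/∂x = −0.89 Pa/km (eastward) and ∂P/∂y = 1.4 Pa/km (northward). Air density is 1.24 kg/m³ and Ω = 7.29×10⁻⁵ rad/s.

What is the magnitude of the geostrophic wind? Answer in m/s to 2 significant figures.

17 m/s

Coriolis parameter at 33°N:
f = 2Ω sin φ = 2 × 7.29×10⁻⁵ × sin 33° = 7.94×10⁻⁵ s⁻¹
Component geostrophic relations (x east, y north):
u_g = −(1/(fρ)) ∂P/∂y,  v_g = (1/(fρ)) ∂P/∂x
u_g = −(1.4×10⁻³)/(7.94×10⁻⁵ × 1.24) = −14.2 m/s;  v_g = (−0.89×10⁻³)/(7.94×10⁻⁵ × 1.24) = −9.04 m/s
|V_g| = √(u_g² + v_g²) = 16.8 m/s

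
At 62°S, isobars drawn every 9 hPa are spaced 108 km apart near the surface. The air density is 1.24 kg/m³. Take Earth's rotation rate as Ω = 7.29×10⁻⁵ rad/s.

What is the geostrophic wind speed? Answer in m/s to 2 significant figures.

Coriolis parameter at 62°S:
f = 2Ω sin φ = 2 × 7.29×10⁻⁵ × sin 62° = 1.29×10⁻⁴ s⁻¹
Pressure gradient: |∂P/∂n| = 900 Pa / 108000 m = 8.33×10⁻³ Pa/m
Geostrophic balance (pressure-gradient force = Coriolis force):
V_g = (1/(fρ)) |∂P/∂n| = 8.33×10⁻³ / (1.29×10⁻⁴ × 1.24) = 52.2 m/s

52 m/s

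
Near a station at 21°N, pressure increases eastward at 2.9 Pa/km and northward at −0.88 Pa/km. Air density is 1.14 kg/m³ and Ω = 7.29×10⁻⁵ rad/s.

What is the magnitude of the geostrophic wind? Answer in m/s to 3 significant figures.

Coriolis parameter at 21°N:
f = 2Ω sin φ = 2 × 7.29×10⁻⁵ × sin 21° = 5.23×10⁻⁵ s⁻¹
Component geostrophic relations (x east, y north):
u_g = −(1/(fρ)) ∂P/∂y,  v_g = (1/(fρ)) ∂P/∂x
u_g = −(−0.88×10⁻³)/(5.23×10⁻⁵ × 1.14) = 14.8 m/s;  v_g = (2.9×10⁻³)/(5.23×10⁻⁵ × 1.14) = 48.7 m/s
|V_g| = √(u_g² + v_g²) = 50.9 m/s

50.9 m/s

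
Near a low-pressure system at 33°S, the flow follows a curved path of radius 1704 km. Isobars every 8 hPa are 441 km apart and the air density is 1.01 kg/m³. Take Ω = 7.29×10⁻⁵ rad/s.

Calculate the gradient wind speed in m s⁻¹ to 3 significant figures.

19.7 m s⁻¹

Coriolis parameter at 33°S:
f = 2Ω sin φ = 2 × 7.29×10⁻⁵ × sin 33° = 7.94×10⁻⁵ s⁻¹
Pressure gradient: |∂P/∂n| = 800 Pa / 441000 m = 1.81×10⁻³ Pa/m
Geostrophic speed: V_g = |∂P/∂n|/(fρ) = 1.81×10⁻³/(7.94×10⁻⁵ × 1.01) = 22.6 m/s
Around a low, centrifugal force acts outward with Coriolis, so pressure-gradient force balances both:
(1/ρ)|∂P/∂n| = fV + V²/R  →  V² + fR·V − fR·V_g = 0
With fR = 7.94×10⁻⁵ × 1704×10³ m = 135 m/s:
V = [−fR + √((fR)² + 4 fR V_g)]/2 = [−135 + √(135² + 4×135×22.6)]/2 = 19.7 m/s
Subgeostrophic (V < V_g = 22.6 m/s), as expected around a low.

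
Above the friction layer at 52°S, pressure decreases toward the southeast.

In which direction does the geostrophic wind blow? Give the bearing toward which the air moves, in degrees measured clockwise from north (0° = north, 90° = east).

The pressure-gradient force points toward the southeast (bearing 135°).
Geostrophic balance: in the Southern Hemisphere the Coriolis force deflects motion to the left, so the geostrophic wind blows 90° to the left of the pressure-gradient force (low pressure on the right).
Rotating 135° by 90° counterclockwise gives 045° — the wind blows toward the northeast.

045°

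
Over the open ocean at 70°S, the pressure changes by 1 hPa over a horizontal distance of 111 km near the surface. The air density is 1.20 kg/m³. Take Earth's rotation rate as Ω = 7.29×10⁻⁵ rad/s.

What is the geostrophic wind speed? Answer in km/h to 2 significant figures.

Coriolis parameter at 70°S:
f = 2Ω sin φ = 2 × 7.29×10⁻⁵ × sin 70° = 1.37×10⁻⁴ s⁻¹
Pressure gradient: |∂P/∂n| = 100 Pa / 111000 m = 9.01×10⁻⁴ Pa/m
Geostrophic balance (pressure-gradient force = Coriolis force):
V_g = (1/(fρ)) |∂P/∂n| = 9.01×10⁻⁴ / (1.37×10⁻⁴ × 1.20) = 5.48 m/s
Converting: 5.48 m/s × 3.6 = 20 km/h

20 km/h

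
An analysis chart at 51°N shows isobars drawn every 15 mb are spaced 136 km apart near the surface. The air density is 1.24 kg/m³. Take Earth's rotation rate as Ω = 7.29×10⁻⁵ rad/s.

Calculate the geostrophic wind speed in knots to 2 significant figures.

Coriolis parameter at 51°N:
f = 2Ω sin φ = 2 × 7.29×10⁻⁵ × sin 51° = 1.13×10⁻⁴ s⁻¹
Pressure gradient: |∂P/∂n| = 1500 Pa / 136000 m = 1.10×10⁻² Pa/m
Geostrophic balance (pressure-gradient force = Coriolis force):
V_g = (1/(fρ)) |∂P/∂n| = 1.10×10⁻² / (1.13×10⁻⁴ × 1.24) = 78.5 m/s
Converting: 78.5 m/s × 1.944 = 150 knots

150 knots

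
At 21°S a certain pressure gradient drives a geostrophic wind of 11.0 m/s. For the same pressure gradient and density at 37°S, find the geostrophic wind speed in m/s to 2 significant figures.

With the same pressure gradient and density, V_g ∝ 1/f ∝ 1/sin φ.
V₂ = V₁ · sin φ₁ / sin φ₂ = 11.0 × sin 21° / sin 37°
V₂ = 11.0 × 0.3584/0.6018 = 6.6 m/s

6.6 m/s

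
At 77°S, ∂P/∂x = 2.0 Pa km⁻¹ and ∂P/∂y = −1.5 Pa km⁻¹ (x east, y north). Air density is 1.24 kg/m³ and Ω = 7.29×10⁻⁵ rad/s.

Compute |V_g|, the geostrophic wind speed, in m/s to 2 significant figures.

Coriolis parameter at 77°S:
f = 2Ω sin φ = 2 × 7.29×10⁻⁵ × sin 77° = 1.42×10⁻⁴ s⁻¹
In the Southern Hemisphere f is negative: f = −1.42×10⁻⁴ s⁻¹.
Component geostrophic relations (x east, y north):
u_g = −(1/(fρ)) ∂P/∂y,  v_g = (1/(fρ)) ∂P/∂x
u_g = −(−1.5×10⁻³)/(−1.42×10⁻⁴ × 1.24) = −8.52 m/s;  v_g = (2.0×10⁻³)/(−1.42×10⁻⁴ × 1.24) = −11.4 m/s
|V_g| = √(u_g² + v_g²) = 14.2 m/s

14 m/s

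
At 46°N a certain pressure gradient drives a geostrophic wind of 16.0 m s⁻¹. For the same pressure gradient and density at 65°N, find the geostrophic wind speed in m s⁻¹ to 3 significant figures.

12.7 m s⁻¹

With the same pressure gradient and density, V_g ∝ 1/f ∝ 1/sin φ.
V₂ = V₁ · sin φ₁ / sin φ₂ = 16.0 × sin 46° / sin 65°
V₂ = 16.0 × 0.7193/0.9063 = 12.7 m s⁻¹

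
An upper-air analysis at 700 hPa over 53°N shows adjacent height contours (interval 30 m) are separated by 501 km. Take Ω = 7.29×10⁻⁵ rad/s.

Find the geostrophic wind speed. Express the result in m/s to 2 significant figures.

Coriolis parameter at 53°N:
f = 2Ω sin φ = 2 × 7.29×10⁻⁵ × sin 53° = 1.16×10⁻⁴ s⁻¹
Height gradient: |∂Z/∂n| = 30 m / 501000 m = 5.99×10⁻⁵
On a pressure surface, geostrophic balance gives V_g = (g/f)|∂Z/∂n|:
V_g = 9.81 × 5.99×10⁻⁵ / 1.16×10⁻⁴ = 5.04 m/s

5.0 m/s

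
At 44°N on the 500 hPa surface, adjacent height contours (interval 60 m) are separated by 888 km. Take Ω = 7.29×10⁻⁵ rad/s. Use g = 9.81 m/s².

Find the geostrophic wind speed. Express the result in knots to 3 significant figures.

Coriolis parameter at 44°N:
f = 2Ω sin φ = 2 × 7.29×10⁻⁵ × sin 44° = 1.01×10⁻⁴ s⁻¹
Height gradient: |∂Z/∂n| = 60 m / 888000 m = 6.76×10⁻⁵
On a pressure surface, geostrophic balance gives V_g = (g/f)|∂Z/∂n|:
V_g = 9.81 × 6.76×10⁻⁵ / 1.01×10⁻⁴ = 6.54 m/s
Converting: 6.54 m/s × 1.944 = 12.7 knots

12.7 knots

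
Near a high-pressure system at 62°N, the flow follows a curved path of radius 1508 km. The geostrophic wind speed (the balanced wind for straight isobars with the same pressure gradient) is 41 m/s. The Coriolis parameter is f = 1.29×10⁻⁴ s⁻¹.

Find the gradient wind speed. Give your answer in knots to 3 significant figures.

114 knots

Around a high, pressure-gradient force acts outward with centrifugal, so Coriolis balances both:
fV = (1/ρ)|∂P/∂n| + V²/R  →  V² − fR·V + fR·V_g = 0
With fR = 1.29×10⁻⁴ × 1508×10³ m = 195 m/s:
V = [fR − √((fR)² − 4 fR V_g)]/2 = [195 − √(195² − 4×195×41)]/2 = 58.7 m/s
Supergeostrophic (V > V_g = 41 m/s), as expected around a high.
Converting: 58.7 m/s × 1.944 = 114 knots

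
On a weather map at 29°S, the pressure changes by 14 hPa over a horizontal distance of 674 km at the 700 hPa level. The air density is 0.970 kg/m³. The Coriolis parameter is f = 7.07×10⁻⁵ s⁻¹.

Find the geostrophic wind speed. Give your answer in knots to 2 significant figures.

Pressure gradient: |∂P/∂n| = 1400 Pa / 674000 m = 2.08×10⁻³ Pa/m
Geostrophic balance (pressure-gradient force = Coriolis force):
V_g = (1/(fρ)) |∂P/∂n| = 2.08×10⁻³ / (7.07×10⁻⁵ × 0.970) = 30.3 m/s
Converting: 30.3 m/s × 1.944 = 59 knots

59 knots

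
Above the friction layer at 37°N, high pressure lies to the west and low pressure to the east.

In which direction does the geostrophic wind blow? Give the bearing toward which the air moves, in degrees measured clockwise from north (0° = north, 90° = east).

The pressure-gradient force points toward the east (bearing 090°).
Geostrophic balance: in the Northern Hemisphere the Coriolis force deflects motion to the right, so the geostrophic wind blows 90° to the right of the pressure-gradient force (low pressure on the left).
Rotating 090° by 90° clockwise gives 180° — the wind blows toward the south.

180°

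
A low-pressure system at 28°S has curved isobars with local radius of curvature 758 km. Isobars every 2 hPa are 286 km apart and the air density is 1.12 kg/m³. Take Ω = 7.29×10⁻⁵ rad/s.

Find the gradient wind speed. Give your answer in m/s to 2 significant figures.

Coriolis parameter at 28°S:
f = 2Ω sin φ = 2 × 7.29×10⁻⁵ × sin 28° = 6.84×10⁻⁵ s⁻¹
Pressure gradient: |∂P/∂n| = 200 Pa / 286000 m = 6.99×10⁻⁴ Pa/m
Geostrophic speed: V_g = |∂P/∂n|/(fρ) = 6.99×10⁻⁴/(6.84×10⁻⁵ × 1.12) = 9.12 m/s
Around a low, centrifugal force acts outward with Coriolis, so pressure-gradient force balances both:
(1/ρ)|∂P/∂n| = fV + V²/R  →  V² + fR·V − fR·V_g = 0
With fR = 6.84×10⁻⁵ × 758×10³ m = 51.9 m/s:
V = [−fR + √((fR)² + 4 fR V_g)]/2 = [−51.9 + √(51.9² + 4×51.9×9.12)]/2 = 7.91 m/s
Subgeostrophic (V < V_g = 9.12 m/s), as expected around a low.

7.9 m/s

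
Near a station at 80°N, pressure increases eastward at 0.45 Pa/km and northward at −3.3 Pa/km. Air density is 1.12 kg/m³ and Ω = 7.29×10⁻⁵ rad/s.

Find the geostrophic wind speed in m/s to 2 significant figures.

21 m/s

Coriolis parameter at 80°N:
f = 2Ω sin φ = 2 × 7.29×10⁻⁵ × sin 80° = 1.44×10⁻⁴ s⁻¹
Component geostrophic relations (x east, y north):
u_g = −(1/(fρ)) ∂P/∂y,  v_g = (1/(fρ)) ∂P/∂x
u_g = −(−3.3×10⁻³)/(1.44×10⁻⁴ × 1.12) = 20.5 m/s;  v_g = (0.45×10⁻³)/(1.44×10⁻⁴ × 1.12) = 2.80 m/s
|V_g| = √(u_g² + v_g²) = 20.7 m/s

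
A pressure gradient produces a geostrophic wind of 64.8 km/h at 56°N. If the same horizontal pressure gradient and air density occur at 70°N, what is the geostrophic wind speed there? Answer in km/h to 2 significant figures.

57 km/h

With the same pressure gradient and density, V_g ∝ 1/f ∝ 1/sin φ.
V₂ = V₁ · sin φ₁ / sin φ₂ = 64.8 × sin 56° / sin 70°
V₂ = 64.8 × 0.8290/0.9397 = 57 km/h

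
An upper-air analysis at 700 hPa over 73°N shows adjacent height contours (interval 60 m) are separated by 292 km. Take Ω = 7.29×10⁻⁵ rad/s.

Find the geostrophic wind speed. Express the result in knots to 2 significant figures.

28 knots

Coriolis parameter at 73°N:
f = 2Ω sin φ = 2 × 7.29×10⁻⁵ × sin 73° = 1.39×10⁻⁴ s⁻¹
Height gradient: |∂Z/∂n| = 60 m / 292000 m = 2.05×10⁻⁴
On a pressure surface, geostrophic balance gives V_g = (g/f)|∂Z/∂n|:
V_g = 9.81 × 2.05×10⁻⁴ / 1.39×10⁻⁴ = 14.5 m/s
Converting: 14.5 m/s × 1.944 = 28 knots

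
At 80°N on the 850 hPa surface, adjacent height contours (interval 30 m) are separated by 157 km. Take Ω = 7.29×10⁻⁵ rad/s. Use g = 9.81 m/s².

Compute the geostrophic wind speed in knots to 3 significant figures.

25.4 knots

Coriolis parameter at 80°N:
f = 2Ω sin φ = 2 × 7.29×10⁻⁵ × sin 80° = 1.44×10⁻⁴ s⁻¹
Height gradient: |∂Z/∂n| = 30 m / 157000 m = 1.91×10⁻⁴
On a pressure surface, geostrophic balance gives V_g = (g/f)|∂Z/∂n|:
V_g = 9.81 × 1.91×10⁻⁴ / 1.44×10⁻⁴ = 13.1 m/s
Converting: 13.1 m/s × 1.944 = 25.4 knots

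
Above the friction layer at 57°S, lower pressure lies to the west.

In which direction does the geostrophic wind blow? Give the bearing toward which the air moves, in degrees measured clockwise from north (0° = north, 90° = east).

The pressure-gradient force points toward the west (bearing 270°).
Geostrophic balance: in the Southern Hemisphere the Coriolis force deflects motion to the left, so the geostrophic wind blows 90° to the left of the pressure-gradient force (low pressure on the right).
Rotating 270° by 90° counterclockwise gives 180° — the wind blows toward the south.

180°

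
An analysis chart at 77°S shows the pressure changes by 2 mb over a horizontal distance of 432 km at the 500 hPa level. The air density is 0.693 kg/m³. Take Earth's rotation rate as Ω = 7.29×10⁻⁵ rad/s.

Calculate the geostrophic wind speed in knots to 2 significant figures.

9.1 knots

Coriolis parameter at 77°S:
f = 2Ω sin φ = 2 × 7.29×10⁻⁵ × sin 77° = 1.42×10⁻⁴ s⁻¹
Pressure gradient: |∂P/∂n| = 200 Pa / 432000 m = 4.63×10⁻⁴ Pa/m
Geostrophic balance (pressure-gradient force = Coriolis force):
V_g = (1/(fρ)) |∂P/∂n| = 4.63×10⁻⁴ / (1.42×10⁻⁴ × 0.693) = 4.70 m/s
Converting: 4.70 m/s × 1.944 = 9.1 knots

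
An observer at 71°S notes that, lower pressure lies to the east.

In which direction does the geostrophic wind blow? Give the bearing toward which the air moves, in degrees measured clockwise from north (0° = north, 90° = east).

000°

The pressure-gradient force points toward the east (bearing 090°).
Geostrophic balance: in the Southern Hemisphere the Coriolis force deflects motion to the left, so the geostrophic wind blows 90° to the left of the pressure-gradient force (low pressure on the right).
Rotating 090° by 90° counterclockwise gives 000° — the wind blows toward the north.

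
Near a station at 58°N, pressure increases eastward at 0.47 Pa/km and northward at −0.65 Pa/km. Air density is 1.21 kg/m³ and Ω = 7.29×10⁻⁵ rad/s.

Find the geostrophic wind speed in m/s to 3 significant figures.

5.36 m/s

Coriolis parameter at 58°N:
f = 2Ω sin φ = 2 × 7.29×10⁻⁵ × sin 58° = 1.24×10⁻⁴ s⁻¹
Component geostrophic relations (x east, y north):
u_g = −(1/(fρ)) ∂P/∂y,  v_g = (1/(fρ)) ∂P/∂x
u_g = −(−0.65×10⁻³)/(1.24×10⁻⁴ × 1.21) = 4.34 m/s;  v_g = (0.47×10⁻³)/(1.24×10⁻⁴ × 1.21) = 3.14 m/s
|V_g| = √(u_g² + v_g²) = 5.36 m/s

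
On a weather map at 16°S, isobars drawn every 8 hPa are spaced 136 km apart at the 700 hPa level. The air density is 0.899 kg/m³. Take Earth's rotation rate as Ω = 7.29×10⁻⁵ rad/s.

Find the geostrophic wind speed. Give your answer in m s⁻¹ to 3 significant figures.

Coriolis parameter at 16°S:
f = 2Ω sin φ = 2 × 7.29×10⁻⁵ × sin 16° = 4.02×10⁻⁵ s⁻¹
Pressure gradient: |∂P/∂n| = 800 Pa / 136000 m = 5.88×10⁻³ Pa/m
Geostrophic balance (pressure-gradient force = Coriolis force):
V_g = (1/(fρ)) |∂P/∂n| = 5.88×10⁻³ / (4.02×10⁻⁵ × 0.899) = 163 m/s

163 m s⁻¹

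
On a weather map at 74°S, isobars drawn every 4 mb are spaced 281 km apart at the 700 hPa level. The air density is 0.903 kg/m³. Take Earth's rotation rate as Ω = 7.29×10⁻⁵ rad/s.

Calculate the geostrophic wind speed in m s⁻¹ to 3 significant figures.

11.2 m s⁻¹

Coriolis parameter at 74°S:
f = 2Ω sin φ = 2 × 7.29×10⁻⁵ × sin 74° = 1.40×10⁻⁴ s⁻¹
Pressure gradient: |∂P/∂n| = 400 Pa / 281000 m = 1.42×10⁻³ Pa/m
Geostrophic balance (pressure-gradient force = Coriolis force):
V_g = (1/(fρ)) |∂P/∂n| = 1.42×10⁻³ / (1.40×10⁻⁴ × 0.903) = 11.2 m/s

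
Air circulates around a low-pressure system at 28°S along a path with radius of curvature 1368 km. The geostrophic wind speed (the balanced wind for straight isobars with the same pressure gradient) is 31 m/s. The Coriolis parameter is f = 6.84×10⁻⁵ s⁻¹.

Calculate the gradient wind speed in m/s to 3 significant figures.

24.6 m/s

Around a low, centrifugal force acts outward with Coriolis, so pressure-gradient force balances both:
(1/ρ)|∂P/∂n| = fV + V²/R  →  V² + fR·V − fR·V_g = 0
With fR = 6.84×10⁻⁵ × 1368×10³ m = 93.6 m/s:
V = [−fR + √((fR)² + 4 fR V_g)]/2 = [−93.6 + √(93.6² + 4×93.6×31)]/2 = 24.6 m/s
Subgeostrophic (V < V_g = 31 m/s), as expected around a low.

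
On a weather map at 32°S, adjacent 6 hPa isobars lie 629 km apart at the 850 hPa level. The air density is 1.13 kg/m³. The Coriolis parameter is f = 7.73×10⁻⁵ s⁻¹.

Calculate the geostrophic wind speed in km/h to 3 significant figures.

Pressure gradient: |∂P/∂n| = 600 Pa / 629000 m = 9.54×10⁻⁴ Pa/m
Geostrophic balance (pressure-gradient force = Coriolis force):
V_g = (1/(fρ)) |∂P/∂n| = 9.54×10⁻⁴ / (7.73×10⁻⁵ × 1.13) = 10.9 m/s
Converting: 10.9 m/s × 3.6 = 39.3 km/h

39.3 km/h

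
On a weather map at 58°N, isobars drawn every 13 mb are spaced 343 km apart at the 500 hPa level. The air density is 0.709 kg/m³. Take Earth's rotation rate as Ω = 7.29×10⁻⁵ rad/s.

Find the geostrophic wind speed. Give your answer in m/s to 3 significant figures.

43.2 m/s

Coriolis parameter at 58°N:
f = 2Ω sin φ = 2 × 7.29×10⁻⁵ × sin 58° = 1.24×10⁻⁴ s⁻¹
Pressure gradient: |∂P/∂n| = 1300 Pa / 343000 m = 3.79×10⁻³ Pa/m
Geostrophic balance (pressure-gradient force = Coriolis force):
V_g = (1/(fρ)) |∂P/∂n| = 3.79×10⁻³ / (1.24×10⁻⁴ × 0.709) = 43.2 m/s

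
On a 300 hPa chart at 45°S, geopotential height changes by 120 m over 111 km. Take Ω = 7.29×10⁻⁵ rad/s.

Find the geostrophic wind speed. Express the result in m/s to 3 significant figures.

103 m/s

Coriolis parameter at 45°S:
f = 2Ω sin φ = 2 × 7.29×10⁻⁵ × sin 45° = 1.03×10⁻⁴ s⁻¹
Height gradient: |∂Z/∂n| = 120 m / 111000 m = 1.08×10⁻³
On a pressure surface, geostrophic balance gives V_g = (g/f)|∂Z/∂n|:
V_g = 9.81 × 1.08×10⁻³ / 1.03×10⁻⁴ = 103 m/s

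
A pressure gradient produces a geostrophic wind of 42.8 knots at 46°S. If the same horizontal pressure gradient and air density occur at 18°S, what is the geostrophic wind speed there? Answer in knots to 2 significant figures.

100 knots

With the same pressure gradient and density, V_g ∝ 1/f ∝ 1/sin φ.
V₂ = V₁ · sin φ₁ / sin φ₂ = 42.8 × sin 46° / sin 18°
V₂ = 42.8 × 0.7193/0.3090 = 100 knots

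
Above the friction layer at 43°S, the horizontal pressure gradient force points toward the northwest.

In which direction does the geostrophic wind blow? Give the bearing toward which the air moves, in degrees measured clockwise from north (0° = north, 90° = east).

225°

The pressure-gradient force points toward the northwest (bearing 315°).
Geostrophic balance: in the Southern Hemisphere the Coriolis force deflects motion to the left, so the geostrophic wind blows 90° to the left of the pressure-gradient force (low pressure on the right).
Rotating 315° by 90° counterclockwise gives 225° — the wind blows toward the southwest.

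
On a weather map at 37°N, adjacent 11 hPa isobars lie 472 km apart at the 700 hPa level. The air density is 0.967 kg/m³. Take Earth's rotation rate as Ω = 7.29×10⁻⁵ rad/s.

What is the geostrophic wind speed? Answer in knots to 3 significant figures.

Coriolis parameter at 37°N:
f = 2Ω sin φ = 2 × 7.29×10⁻⁵ × sin 37° = 8.77×10⁻⁵ s⁻¹
Pressure gradient: |∂P/∂n| = 1100 Pa / 472000 m = 2.33×10⁻³ Pa/m
Geostrophic balance (pressure-gradient force = Coriolis force):
V_g = (1/(fρ)) |∂P/∂n| = 2.33×10⁻³ / (8.77×10⁻⁵ × 0.967) = 27.5 m/s
Converting: 27.5 m/s × 1.944 = 53.4 knots

53.4 knots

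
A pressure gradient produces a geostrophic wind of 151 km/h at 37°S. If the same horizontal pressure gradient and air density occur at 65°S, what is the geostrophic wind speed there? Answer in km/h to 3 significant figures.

With the same pressure gradient and density, V_g ∝ 1/f ∝ 1/sin φ.
V₂ = V₁ · sin φ₁ / sin φ₂ = 151 × sin 37° / sin 65°
V₂ = 151 × 0.6018/0.9063 = 100 km/h

100 km/h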